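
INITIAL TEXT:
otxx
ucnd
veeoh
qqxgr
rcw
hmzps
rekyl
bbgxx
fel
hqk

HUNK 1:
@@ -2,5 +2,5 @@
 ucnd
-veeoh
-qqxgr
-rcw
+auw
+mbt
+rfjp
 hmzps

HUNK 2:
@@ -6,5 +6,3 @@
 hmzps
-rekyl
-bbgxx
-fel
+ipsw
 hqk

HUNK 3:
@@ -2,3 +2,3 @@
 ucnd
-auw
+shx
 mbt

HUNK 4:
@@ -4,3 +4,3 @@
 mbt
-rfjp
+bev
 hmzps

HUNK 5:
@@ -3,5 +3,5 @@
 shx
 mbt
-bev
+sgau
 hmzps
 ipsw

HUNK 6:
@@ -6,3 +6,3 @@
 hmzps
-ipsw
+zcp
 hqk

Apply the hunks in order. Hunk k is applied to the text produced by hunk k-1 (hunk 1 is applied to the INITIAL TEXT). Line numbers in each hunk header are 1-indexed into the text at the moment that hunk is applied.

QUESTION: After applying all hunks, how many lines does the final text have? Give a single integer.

Answer: 8

Derivation:
Hunk 1: at line 2 remove [veeoh,qqxgr,rcw] add [auw,mbt,rfjp] -> 10 lines: otxx ucnd auw mbt rfjp hmzps rekyl bbgxx fel hqk
Hunk 2: at line 6 remove [rekyl,bbgxx,fel] add [ipsw] -> 8 lines: otxx ucnd auw mbt rfjp hmzps ipsw hqk
Hunk 3: at line 2 remove [auw] add [shx] -> 8 lines: otxx ucnd shx mbt rfjp hmzps ipsw hqk
Hunk 4: at line 4 remove [rfjp] add [bev] -> 8 lines: otxx ucnd shx mbt bev hmzps ipsw hqk
Hunk 5: at line 3 remove [bev] add [sgau] -> 8 lines: otxx ucnd shx mbt sgau hmzps ipsw hqk
Hunk 6: at line 6 remove [ipsw] add [zcp] -> 8 lines: otxx ucnd shx mbt sgau hmzps zcp hqk
Final line count: 8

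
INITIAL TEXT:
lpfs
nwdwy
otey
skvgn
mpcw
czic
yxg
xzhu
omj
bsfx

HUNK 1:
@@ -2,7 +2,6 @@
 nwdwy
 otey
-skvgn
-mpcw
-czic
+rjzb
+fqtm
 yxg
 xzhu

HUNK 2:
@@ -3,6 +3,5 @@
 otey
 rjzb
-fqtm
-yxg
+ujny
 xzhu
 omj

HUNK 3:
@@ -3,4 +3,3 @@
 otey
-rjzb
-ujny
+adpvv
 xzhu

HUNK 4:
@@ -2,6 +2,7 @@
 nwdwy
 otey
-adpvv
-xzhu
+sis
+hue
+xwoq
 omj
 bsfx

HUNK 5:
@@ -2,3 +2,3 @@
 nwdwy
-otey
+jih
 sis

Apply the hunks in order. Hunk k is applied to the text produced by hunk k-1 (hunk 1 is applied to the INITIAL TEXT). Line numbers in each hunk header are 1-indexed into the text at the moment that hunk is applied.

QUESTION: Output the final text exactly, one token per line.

Answer: lpfs
nwdwy
jih
sis
hue
xwoq
omj
bsfx

Derivation:
Hunk 1: at line 2 remove [skvgn,mpcw,czic] add [rjzb,fqtm] -> 9 lines: lpfs nwdwy otey rjzb fqtm yxg xzhu omj bsfx
Hunk 2: at line 3 remove [fqtm,yxg] add [ujny] -> 8 lines: lpfs nwdwy otey rjzb ujny xzhu omj bsfx
Hunk 3: at line 3 remove [rjzb,ujny] add [adpvv] -> 7 lines: lpfs nwdwy otey adpvv xzhu omj bsfx
Hunk 4: at line 2 remove [adpvv,xzhu] add [sis,hue,xwoq] -> 8 lines: lpfs nwdwy otey sis hue xwoq omj bsfx
Hunk 5: at line 2 remove [otey] add [jih] -> 8 lines: lpfs nwdwy jih sis hue xwoq omj bsfx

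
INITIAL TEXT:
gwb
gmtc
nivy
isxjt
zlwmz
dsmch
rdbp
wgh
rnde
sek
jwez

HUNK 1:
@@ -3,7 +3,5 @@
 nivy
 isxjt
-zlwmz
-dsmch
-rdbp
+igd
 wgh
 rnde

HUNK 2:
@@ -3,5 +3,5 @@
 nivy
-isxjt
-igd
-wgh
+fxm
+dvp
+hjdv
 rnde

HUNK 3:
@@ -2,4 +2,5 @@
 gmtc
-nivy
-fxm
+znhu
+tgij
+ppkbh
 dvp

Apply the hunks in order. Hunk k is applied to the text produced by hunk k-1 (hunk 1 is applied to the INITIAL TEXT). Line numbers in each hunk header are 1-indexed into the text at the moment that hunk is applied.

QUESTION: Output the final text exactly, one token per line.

Answer: gwb
gmtc
znhu
tgij
ppkbh
dvp
hjdv
rnde
sek
jwez

Derivation:
Hunk 1: at line 3 remove [zlwmz,dsmch,rdbp] add [igd] -> 9 lines: gwb gmtc nivy isxjt igd wgh rnde sek jwez
Hunk 2: at line 3 remove [isxjt,igd,wgh] add [fxm,dvp,hjdv] -> 9 lines: gwb gmtc nivy fxm dvp hjdv rnde sek jwez
Hunk 3: at line 2 remove [nivy,fxm] add [znhu,tgij,ppkbh] -> 10 lines: gwb gmtc znhu tgij ppkbh dvp hjdv rnde sek jwez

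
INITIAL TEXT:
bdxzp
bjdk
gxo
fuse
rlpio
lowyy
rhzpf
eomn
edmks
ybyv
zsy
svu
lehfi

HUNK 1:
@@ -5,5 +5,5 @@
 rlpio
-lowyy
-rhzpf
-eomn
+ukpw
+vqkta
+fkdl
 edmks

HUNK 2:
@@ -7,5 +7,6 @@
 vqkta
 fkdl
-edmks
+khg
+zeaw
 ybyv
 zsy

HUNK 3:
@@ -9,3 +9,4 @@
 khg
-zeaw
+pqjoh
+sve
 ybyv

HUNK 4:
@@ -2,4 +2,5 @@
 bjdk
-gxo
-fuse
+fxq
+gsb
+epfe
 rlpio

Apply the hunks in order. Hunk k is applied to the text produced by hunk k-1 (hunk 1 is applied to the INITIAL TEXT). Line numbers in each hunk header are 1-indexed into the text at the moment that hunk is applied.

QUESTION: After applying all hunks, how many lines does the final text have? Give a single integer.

Hunk 1: at line 5 remove [lowyy,rhzpf,eomn] add [ukpw,vqkta,fkdl] -> 13 lines: bdxzp bjdk gxo fuse rlpio ukpw vqkta fkdl edmks ybyv zsy svu lehfi
Hunk 2: at line 7 remove [edmks] add [khg,zeaw] -> 14 lines: bdxzp bjdk gxo fuse rlpio ukpw vqkta fkdl khg zeaw ybyv zsy svu lehfi
Hunk 3: at line 9 remove [zeaw] add [pqjoh,sve] -> 15 lines: bdxzp bjdk gxo fuse rlpio ukpw vqkta fkdl khg pqjoh sve ybyv zsy svu lehfi
Hunk 4: at line 2 remove [gxo,fuse] add [fxq,gsb,epfe] -> 16 lines: bdxzp bjdk fxq gsb epfe rlpio ukpw vqkta fkdl khg pqjoh sve ybyv zsy svu lehfi
Final line count: 16

Answer: 16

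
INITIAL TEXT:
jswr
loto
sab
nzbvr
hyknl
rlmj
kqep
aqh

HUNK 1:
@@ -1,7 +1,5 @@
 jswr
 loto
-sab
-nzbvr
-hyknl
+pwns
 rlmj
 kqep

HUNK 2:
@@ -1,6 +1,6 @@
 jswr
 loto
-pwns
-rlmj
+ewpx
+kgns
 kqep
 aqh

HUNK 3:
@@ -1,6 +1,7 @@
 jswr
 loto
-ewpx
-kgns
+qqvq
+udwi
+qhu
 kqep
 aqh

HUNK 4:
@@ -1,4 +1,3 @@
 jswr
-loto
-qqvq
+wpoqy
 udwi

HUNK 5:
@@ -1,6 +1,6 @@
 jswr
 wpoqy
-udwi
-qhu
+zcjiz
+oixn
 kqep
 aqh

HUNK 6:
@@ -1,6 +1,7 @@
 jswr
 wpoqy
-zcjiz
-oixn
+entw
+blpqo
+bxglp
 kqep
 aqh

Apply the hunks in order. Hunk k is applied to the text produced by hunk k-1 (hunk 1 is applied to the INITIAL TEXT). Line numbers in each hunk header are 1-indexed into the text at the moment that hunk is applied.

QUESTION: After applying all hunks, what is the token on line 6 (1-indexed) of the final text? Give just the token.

Answer: kqep

Derivation:
Hunk 1: at line 1 remove [sab,nzbvr,hyknl] add [pwns] -> 6 lines: jswr loto pwns rlmj kqep aqh
Hunk 2: at line 1 remove [pwns,rlmj] add [ewpx,kgns] -> 6 lines: jswr loto ewpx kgns kqep aqh
Hunk 3: at line 1 remove [ewpx,kgns] add [qqvq,udwi,qhu] -> 7 lines: jswr loto qqvq udwi qhu kqep aqh
Hunk 4: at line 1 remove [loto,qqvq] add [wpoqy] -> 6 lines: jswr wpoqy udwi qhu kqep aqh
Hunk 5: at line 1 remove [udwi,qhu] add [zcjiz,oixn] -> 6 lines: jswr wpoqy zcjiz oixn kqep aqh
Hunk 6: at line 1 remove [zcjiz,oixn] add [entw,blpqo,bxglp] -> 7 lines: jswr wpoqy entw blpqo bxglp kqep aqh
Final line 6: kqep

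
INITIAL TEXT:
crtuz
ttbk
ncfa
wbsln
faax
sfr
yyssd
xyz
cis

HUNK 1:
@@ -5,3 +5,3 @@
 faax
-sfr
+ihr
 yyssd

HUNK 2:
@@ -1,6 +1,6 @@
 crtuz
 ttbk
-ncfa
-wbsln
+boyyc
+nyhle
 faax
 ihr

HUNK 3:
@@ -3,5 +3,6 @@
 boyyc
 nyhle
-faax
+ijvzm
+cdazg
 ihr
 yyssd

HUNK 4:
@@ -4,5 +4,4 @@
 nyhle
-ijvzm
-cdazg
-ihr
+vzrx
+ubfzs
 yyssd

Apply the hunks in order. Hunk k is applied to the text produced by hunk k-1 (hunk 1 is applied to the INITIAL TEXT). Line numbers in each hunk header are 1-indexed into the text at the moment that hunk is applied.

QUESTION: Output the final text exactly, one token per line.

Hunk 1: at line 5 remove [sfr] add [ihr] -> 9 lines: crtuz ttbk ncfa wbsln faax ihr yyssd xyz cis
Hunk 2: at line 1 remove [ncfa,wbsln] add [boyyc,nyhle] -> 9 lines: crtuz ttbk boyyc nyhle faax ihr yyssd xyz cis
Hunk 3: at line 3 remove [faax] add [ijvzm,cdazg] -> 10 lines: crtuz ttbk boyyc nyhle ijvzm cdazg ihr yyssd xyz cis
Hunk 4: at line 4 remove [ijvzm,cdazg,ihr] add [vzrx,ubfzs] -> 9 lines: crtuz ttbk boyyc nyhle vzrx ubfzs yyssd xyz cis

Answer: crtuz
ttbk
boyyc
nyhle
vzrx
ubfzs
yyssd
xyz
cis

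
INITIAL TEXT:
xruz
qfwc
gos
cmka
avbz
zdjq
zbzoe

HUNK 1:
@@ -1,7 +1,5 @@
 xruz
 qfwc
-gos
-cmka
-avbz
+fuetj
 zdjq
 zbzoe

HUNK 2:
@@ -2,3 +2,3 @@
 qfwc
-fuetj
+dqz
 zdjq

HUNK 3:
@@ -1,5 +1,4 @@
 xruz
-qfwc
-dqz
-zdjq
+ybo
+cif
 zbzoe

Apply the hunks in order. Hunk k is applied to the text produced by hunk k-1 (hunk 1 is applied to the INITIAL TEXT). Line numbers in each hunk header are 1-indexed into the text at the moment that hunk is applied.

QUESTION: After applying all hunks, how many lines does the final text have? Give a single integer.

Answer: 4

Derivation:
Hunk 1: at line 1 remove [gos,cmka,avbz] add [fuetj] -> 5 lines: xruz qfwc fuetj zdjq zbzoe
Hunk 2: at line 2 remove [fuetj] add [dqz] -> 5 lines: xruz qfwc dqz zdjq zbzoe
Hunk 3: at line 1 remove [qfwc,dqz,zdjq] add [ybo,cif] -> 4 lines: xruz ybo cif zbzoe
Final line count: 4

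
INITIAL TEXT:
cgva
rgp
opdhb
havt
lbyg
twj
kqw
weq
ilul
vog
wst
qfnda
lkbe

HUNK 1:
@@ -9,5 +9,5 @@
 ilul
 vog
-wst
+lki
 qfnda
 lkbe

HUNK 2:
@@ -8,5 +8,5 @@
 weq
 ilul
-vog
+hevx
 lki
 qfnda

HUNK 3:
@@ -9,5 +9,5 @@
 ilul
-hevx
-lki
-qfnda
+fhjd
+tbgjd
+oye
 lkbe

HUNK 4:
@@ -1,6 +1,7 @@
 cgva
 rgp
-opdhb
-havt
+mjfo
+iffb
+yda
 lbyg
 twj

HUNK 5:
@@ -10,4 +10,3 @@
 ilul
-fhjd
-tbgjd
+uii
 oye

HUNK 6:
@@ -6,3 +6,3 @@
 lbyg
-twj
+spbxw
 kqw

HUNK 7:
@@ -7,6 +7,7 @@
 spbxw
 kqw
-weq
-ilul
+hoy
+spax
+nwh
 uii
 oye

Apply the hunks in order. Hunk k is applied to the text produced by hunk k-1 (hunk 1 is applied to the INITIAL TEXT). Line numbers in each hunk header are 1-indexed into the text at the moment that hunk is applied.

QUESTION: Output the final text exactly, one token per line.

Hunk 1: at line 9 remove [wst] add [lki] -> 13 lines: cgva rgp opdhb havt lbyg twj kqw weq ilul vog lki qfnda lkbe
Hunk 2: at line 8 remove [vog] add [hevx] -> 13 lines: cgva rgp opdhb havt lbyg twj kqw weq ilul hevx lki qfnda lkbe
Hunk 3: at line 9 remove [hevx,lki,qfnda] add [fhjd,tbgjd,oye] -> 13 lines: cgva rgp opdhb havt lbyg twj kqw weq ilul fhjd tbgjd oye lkbe
Hunk 4: at line 1 remove [opdhb,havt] add [mjfo,iffb,yda] -> 14 lines: cgva rgp mjfo iffb yda lbyg twj kqw weq ilul fhjd tbgjd oye lkbe
Hunk 5: at line 10 remove [fhjd,tbgjd] add [uii] -> 13 lines: cgva rgp mjfo iffb yda lbyg twj kqw weq ilul uii oye lkbe
Hunk 6: at line 6 remove [twj] add [spbxw] -> 13 lines: cgva rgp mjfo iffb yda lbyg spbxw kqw weq ilul uii oye lkbe
Hunk 7: at line 7 remove [weq,ilul] add [hoy,spax,nwh] -> 14 lines: cgva rgp mjfo iffb yda lbyg spbxw kqw hoy spax nwh uii oye lkbe

Answer: cgva
rgp
mjfo
iffb
yda
lbyg
spbxw
kqw
hoy
spax
nwh
uii
oye
lkbe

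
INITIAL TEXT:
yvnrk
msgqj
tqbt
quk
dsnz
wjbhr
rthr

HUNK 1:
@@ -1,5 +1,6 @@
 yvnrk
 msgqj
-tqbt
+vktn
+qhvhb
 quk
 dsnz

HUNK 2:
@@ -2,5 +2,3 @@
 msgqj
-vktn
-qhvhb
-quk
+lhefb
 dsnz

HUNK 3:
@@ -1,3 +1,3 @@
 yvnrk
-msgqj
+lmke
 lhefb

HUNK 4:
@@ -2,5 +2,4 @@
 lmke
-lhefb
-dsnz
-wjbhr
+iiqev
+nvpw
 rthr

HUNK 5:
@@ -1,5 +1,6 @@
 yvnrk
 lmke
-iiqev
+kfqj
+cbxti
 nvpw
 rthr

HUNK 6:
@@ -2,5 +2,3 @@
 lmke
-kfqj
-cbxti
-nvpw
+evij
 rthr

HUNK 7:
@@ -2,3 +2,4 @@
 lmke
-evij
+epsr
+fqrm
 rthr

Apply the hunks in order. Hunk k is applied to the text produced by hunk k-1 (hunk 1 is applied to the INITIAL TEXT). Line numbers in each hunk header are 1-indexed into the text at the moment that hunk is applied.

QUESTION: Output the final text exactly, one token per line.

Hunk 1: at line 1 remove [tqbt] add [vktn,qhvhb] -> 8 lines: yvnrk msgqj vktn qhvhb quk dsnz wjbhr rthr
Hunk 2: at line 2 remove [vktn,qhvhb,quk] add [lhefb] -> 6 lines: yvnrk msgqj lhefb dsnz wjbhr rthr
Hunk 3: at line 1 remove [msgqj] add [lmke] -> 6 lines: yvnrk lmke lhefb dsnz wjbhr rthr
Hunk 4: at line 2 remove [lhefb,dsnz,wjbhr] add [iiqev,nvpw] -> 5 lines: yvnrk lmke iiqev nvpw rthr
Hunk 5: at line 1 remove [iiqev] add [kfqj,cbxti] -> 6 lines: yvnrk lmke kfqj cbxti nvpw rthr
Hunk 6: at line 2 remove [kfqj,cbxti,nvpw] add [evij] -> 4 lines: yvnrk lmke evij rthr
Hunk 7: at line 2 remove [evij] add [epsr,fqrm] -> 5 lines: yvnrk lmke epsr fqrm rthr

Answer: yvnrk
lmke
epsr
fqrm
rthr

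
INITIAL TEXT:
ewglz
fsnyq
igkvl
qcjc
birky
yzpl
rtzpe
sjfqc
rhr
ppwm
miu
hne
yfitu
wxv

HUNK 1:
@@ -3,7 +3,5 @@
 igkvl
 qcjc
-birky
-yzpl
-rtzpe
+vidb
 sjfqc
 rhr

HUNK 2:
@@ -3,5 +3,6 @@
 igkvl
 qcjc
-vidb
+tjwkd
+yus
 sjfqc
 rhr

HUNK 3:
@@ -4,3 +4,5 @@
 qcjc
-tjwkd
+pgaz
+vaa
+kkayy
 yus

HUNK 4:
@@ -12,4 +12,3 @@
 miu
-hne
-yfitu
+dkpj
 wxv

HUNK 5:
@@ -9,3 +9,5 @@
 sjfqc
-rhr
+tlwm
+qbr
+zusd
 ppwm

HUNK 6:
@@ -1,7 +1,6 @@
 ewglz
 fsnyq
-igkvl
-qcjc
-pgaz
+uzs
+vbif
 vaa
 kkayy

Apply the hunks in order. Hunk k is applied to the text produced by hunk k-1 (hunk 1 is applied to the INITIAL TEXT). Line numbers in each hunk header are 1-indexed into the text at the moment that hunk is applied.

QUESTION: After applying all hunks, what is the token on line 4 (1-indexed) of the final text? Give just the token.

Hunk 1: at line 3 remove [birky,yzpl,rtzpe] add [vidb] -> 12 lines: ewglz fsnyq igkvl qcjc vidb sjfqc rhr ppwm miu hne yfitu wxv
Hunk 2: at line 3 remove [vidb] add [tjwkd,yus] -> 13 lines: ewglz fsnyq igkvl qcjc tjwkd yus sjfqc rhr ppwm miu hne yfitu wxv
Hunk 3: at line 4 remove [tjwkd] add [pgaz,vaa,kkayy] -> 15 lines: ewglz fsnyq igkvl qcjc pgaz vaa kkayy yus sjfqc rhr ppwm miu hne yfitu wxv
Hunk 4: at line 12 remove [hne,yfitu] add [dkpj] -> 14 lines: ewglz fsnyq igkvl qcjc pgaz vaa kkayy yus sjfqc rhr ppwm miu dkpj wxv
Hunk 5: at line 9 remove [rhr] add [tlwm,qbr,zusd] -> 16 lines: ewglz fsnyq igkvl qcjc pgaz vaa kkayy yus sjfqc tlwm qbr zusd ppwm miu dkpj wxv
Hunk 6: at line 1 remove [igkvl,qcjc,pgaz] add [uzs,vbif] -> 15 lines: ewglz fsnyq uzs vbif vaa kkayy yus sjfqc tlwm qbr zusd ppwm miu dkpj wxv
Final line 4: vbif

Answer: vbif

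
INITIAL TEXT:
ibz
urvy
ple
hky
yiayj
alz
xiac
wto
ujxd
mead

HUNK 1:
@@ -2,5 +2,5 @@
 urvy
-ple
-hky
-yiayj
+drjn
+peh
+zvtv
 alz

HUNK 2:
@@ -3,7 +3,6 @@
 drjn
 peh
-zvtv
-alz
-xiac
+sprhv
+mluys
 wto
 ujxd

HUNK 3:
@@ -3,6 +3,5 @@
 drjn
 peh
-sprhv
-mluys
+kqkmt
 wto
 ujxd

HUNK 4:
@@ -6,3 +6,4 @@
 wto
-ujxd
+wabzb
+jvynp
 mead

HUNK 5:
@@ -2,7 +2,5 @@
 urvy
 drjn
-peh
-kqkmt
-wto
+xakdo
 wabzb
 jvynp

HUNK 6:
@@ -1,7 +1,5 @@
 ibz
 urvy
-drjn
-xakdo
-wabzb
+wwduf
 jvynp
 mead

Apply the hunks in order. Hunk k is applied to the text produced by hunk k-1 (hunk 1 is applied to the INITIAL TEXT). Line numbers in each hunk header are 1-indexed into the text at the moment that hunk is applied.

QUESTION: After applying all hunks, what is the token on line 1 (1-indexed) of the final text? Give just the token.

Hunk 1: at line 2 remove [ple,hky,yiayj] add [drjn,peh,zvtv] -> 10 lines: ibz urvy drjn peh zvtv alz xiac wto ujxd mead
Hunk 2: at line 3 remove [zvtv,alz,xiac] add [sprhv,mluys] -> 9 lines: ibz urvy drjn peh sprhv mluys wto ujxd mead
Hunk 3: at line 3 remove [sprhv,mluys] add [kqkmt] -> 8 lines: ibz urvy drjn peh kqkmt wto ujxd mead
Hunk 4: at line 6 remove [ujxd] add [wabzb,jvynp] -> 9 lines: ibz urvy drjn peh kqkmt wto wabzb jvynp mead
Hunk 5: at line 2 remove [peh,kqkmt,wto] add [xakdo] -> 7 lines: ibz urvy drjn xakdo wabzb jvynp mead
Hunk 6: at line 1 remove [drjn,xakdo,wabzb] add [wwduf] -> 5 lines: ibz urvy wwduf jvynp mead
Final line 1: ibz

Answer: ibz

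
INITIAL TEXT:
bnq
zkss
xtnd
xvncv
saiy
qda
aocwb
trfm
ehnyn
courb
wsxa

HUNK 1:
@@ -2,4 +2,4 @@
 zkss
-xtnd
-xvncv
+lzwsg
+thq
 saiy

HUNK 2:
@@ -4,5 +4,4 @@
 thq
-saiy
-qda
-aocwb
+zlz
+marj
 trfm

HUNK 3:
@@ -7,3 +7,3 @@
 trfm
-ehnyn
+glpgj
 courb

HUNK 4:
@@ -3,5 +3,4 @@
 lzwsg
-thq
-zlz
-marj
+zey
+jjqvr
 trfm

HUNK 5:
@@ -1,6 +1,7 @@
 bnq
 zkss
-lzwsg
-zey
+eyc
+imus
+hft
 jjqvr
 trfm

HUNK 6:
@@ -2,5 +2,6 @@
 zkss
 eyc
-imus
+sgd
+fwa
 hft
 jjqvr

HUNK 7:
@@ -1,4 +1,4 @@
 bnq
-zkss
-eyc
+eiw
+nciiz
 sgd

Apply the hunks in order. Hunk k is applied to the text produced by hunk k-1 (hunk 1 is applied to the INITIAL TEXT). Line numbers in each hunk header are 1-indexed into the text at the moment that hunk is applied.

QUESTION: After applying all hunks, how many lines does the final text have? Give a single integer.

Hunk 1: at line 2 remove [xtnd,xvncv] add [lzwsg,thq] -> 11 lines: bnq zkss lzwsg thq saiy qda aocwb trfm ehnyn courb wsxa
Hunk 2: at line 4 remove [saiy,qda,aocwb] add [zlz,marj] -> 10 lines: bnq zkss lzwsg thq zlz marj trfm ehnyn courb wsxa
Hunk 3: at line 7 remove [ehnyn] add [glpgj] -> 10 lines: bnq zkss lzwsg thq zlz marj trfm glpgj courb wsxa
Hunk 4: at line 3 remove [thq,zlz,marj] add [zey,jjqvr] -> 9 lines: bnq zkss lzwsg zey jjqvr trfm glpgj courb wsxa
Hunk 5: at line 1 remove [lzwsg,zey] add [eyc,imus,hft] -> 10 lines: bnq zkss eyc imus hft jjqvr trfm glpgj courb wsxa
Hunk 6: at line 2 remove [imus] add [sgd,fwa] -> 11 lines: bnq zkss eyc sgd fwa hft jjqvr trfm glpgj courb wsxa
Hunk 7: at line 1 remove [zkss,eyc] add [eiw,nciiz] -> 11 lines: bnq eiw nciiz sgd fwa hft jjqvr trfm glpgj courb wsxa
Final line count: 11

Answer: 11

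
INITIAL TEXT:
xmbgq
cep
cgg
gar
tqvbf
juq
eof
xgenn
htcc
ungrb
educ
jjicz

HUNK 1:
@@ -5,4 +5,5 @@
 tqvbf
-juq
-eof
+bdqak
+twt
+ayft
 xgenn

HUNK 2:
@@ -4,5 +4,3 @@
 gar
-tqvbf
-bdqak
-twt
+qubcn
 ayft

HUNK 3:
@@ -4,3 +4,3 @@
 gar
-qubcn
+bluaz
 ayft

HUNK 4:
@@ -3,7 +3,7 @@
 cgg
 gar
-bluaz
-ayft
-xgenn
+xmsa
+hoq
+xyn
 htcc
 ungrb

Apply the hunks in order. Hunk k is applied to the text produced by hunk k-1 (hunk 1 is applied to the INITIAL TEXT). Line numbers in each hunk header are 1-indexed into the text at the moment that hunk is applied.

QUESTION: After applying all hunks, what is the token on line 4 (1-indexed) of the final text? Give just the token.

Answer: gar

Derivation:
Hunk 1: at line 5 remove [juq,eof] add [bdqak,twt,ayft] -> 13 lines: xmbgq cep cgg gar tqvbf bdqak twt ayft xgenn htcc ungrb educ jjicz
Hunk 2: at line 4 remove [tqvbf,bdqak,twt] add [qubcn] -> 11 lines: xmbgq cep cgg gar qubcn ayft xgenn htcc ungrb educ jjicz
Hunk 3: at line 4 remove [qubcn] add [bluaz] -> 11 lines: xmbgq cep cgg gar bluaz ayft xgenn htcc ungrb educ jjicz
Hunk 4: at line 3 remove [bluaz,ayft,xgenn] add [xmsa,hoq,xyn] -> 11 lines: xmbgq cep cgg gar xmsa hoq xyn htcc ungrb educ jjicz
Final line 4: gar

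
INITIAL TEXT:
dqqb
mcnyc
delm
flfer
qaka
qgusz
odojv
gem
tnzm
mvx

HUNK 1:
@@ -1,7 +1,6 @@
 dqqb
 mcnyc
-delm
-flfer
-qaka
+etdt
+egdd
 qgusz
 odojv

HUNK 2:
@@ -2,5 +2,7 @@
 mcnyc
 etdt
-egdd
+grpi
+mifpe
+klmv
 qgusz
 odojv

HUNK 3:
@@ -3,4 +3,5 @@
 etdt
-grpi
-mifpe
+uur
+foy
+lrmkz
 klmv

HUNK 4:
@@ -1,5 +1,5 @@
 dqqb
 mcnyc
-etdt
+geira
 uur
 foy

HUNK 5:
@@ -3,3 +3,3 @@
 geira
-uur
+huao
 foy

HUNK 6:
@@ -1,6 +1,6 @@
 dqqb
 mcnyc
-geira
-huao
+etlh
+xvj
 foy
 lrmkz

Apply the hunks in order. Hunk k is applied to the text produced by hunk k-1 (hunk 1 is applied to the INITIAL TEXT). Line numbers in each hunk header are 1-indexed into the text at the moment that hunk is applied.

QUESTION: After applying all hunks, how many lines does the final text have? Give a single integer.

Answer: 12

Derivation:
Hunk 1: at line 1 remove [delm,flfer,qaka] add [etdt,egdd] -> 9 lines: dqqb mcnyc etdt egdd qgusz odojv gem tnzm mvx
Hunk 2: at line 2 remove [egdd] add [grpi,mifpe,klmv] -> 11 lines: dqqb mcnyc etdt grpi mifpe klmv qgusz odojv gem tnzm mvx
Hunk 3: at line 3 remove [grpi,mifpe] add [uur,foy,lrmkz] -> 12 lines: dqqb mcnyc etdt uur foy lrmkz klmv qgusz odojv gem tnzm mvx
Hunk 4: at line 1 remove [etdt] add [geira] -> 12 lines: dqqb mcnyc geira uur foy lrmkz klmv qgusz odojv gem tnzm mvx
Hunk 5: at line 3 remove [uur] add [huao] -> 12 lines: dqqb mcnyc geira huao foy lrmkz klmv qgusz odojv gem tnzm mvx
Hunk 6: at line 1 remove [geira,huao] add [etlh,xvj] -> 12 lines: dqqb mcnyc etlh xvj foy lrmkz klmv qgusz odojv gem tnzm mvx
Final line count: 12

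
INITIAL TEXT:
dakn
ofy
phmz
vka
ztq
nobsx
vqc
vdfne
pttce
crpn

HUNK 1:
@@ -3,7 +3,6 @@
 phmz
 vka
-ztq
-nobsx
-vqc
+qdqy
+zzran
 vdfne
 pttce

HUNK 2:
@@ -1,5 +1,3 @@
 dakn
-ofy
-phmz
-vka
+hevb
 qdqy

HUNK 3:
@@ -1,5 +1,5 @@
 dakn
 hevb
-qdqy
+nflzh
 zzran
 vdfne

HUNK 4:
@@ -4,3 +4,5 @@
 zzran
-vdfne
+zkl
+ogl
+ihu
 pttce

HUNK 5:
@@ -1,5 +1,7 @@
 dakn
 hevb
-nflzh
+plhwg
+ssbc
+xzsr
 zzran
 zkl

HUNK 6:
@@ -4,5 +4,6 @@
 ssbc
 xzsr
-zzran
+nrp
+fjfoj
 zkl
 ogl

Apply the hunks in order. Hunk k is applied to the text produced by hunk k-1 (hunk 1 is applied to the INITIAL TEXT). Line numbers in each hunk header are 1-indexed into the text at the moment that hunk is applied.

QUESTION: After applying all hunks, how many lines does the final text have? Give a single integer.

Answer: 12

Derivation:
Hunk 1: at line 3 remove [ztq,nobsx,vqc] add [qdqy,zzran] -> 9 lines: dakn ofy phmz vka qdqy zzran vdfne pttce crpn
Hunk 2: at line 1 remove [ofy,phmz,vka] add [hevb] -> 7 lines: dakn hevb qdqy zzran vdfne pttce crpn
Hunk 3: at line 1 remove [qdqy] add [nflzh] -> 7 lines: dakn hevb nflzh zzran vdfne pttce crpn
Hunk 4: at line 4 remove [vdfne] add [zkl,ogl,ihu] -> 9 lines: dakn hevb nflzh zzran zkl ogl ihu pttce crpn
Hunk 5: at line 1 remove [nflzh] add [plhwg,ssbc,xzsr] -> 11 lines: dakn hevb plhwg ssbc xzsr zzran zkl ogl ihu pttce crpn
Hunk 6: at line 4 remove [zzran] add [nrp,fjfoj] -> 12 lines: dakn hevb plhwg ssbc xzsr nrp fjfoj zkl ogl ihu pttce crpn
Final line count: 12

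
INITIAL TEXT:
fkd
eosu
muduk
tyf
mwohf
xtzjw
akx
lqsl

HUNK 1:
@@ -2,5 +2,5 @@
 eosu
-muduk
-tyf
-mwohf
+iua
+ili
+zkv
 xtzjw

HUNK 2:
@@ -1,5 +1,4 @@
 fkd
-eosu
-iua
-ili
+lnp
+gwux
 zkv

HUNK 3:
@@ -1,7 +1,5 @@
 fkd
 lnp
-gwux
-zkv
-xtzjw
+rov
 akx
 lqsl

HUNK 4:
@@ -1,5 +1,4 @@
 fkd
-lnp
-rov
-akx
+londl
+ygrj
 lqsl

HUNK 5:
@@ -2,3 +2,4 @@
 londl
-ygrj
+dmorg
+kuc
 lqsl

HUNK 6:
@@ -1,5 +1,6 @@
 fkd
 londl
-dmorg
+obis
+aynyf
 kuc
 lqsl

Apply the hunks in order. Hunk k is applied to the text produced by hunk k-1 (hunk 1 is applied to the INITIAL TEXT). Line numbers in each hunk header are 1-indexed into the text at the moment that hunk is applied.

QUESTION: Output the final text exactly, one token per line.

Answer: fkd
londl
obis
aynyf
kuc
lqsl

Derivation:
Hunk 1: at line 2 remove [muduk,tyf,mwohf] add [iua,ili,zkv] -> 8 lines: fkd eosu iua ili zkv xtzjw akx lqsl
Hunk 2: at line 1 remove [eosu,iua,ili] add [lnp,gwux] -> 7 lines: fkd lnp gwux zkv xtzjw akx lqsl
Hunk 3: at line 1 remove [gwux,zkv,xtzjw] add [rov] -> 5 lines: fkd lnp rov akx lqsl
Hunk 4: at line 1 remove [lnp,rov,akx] add [londl,ygrj] -> 4 lines: fkd londl ygrj lqsl
Hunk 5: at line 2 remove [ygrj] add [dmorg,kuc] -> 5 lines: fkd londl dmorg kuc lqsl
Hunk 6: at line 1 remove [dmorg] add [obis,aynyf] -> 6 lines: fkd londl obis aynyf kuc lqsl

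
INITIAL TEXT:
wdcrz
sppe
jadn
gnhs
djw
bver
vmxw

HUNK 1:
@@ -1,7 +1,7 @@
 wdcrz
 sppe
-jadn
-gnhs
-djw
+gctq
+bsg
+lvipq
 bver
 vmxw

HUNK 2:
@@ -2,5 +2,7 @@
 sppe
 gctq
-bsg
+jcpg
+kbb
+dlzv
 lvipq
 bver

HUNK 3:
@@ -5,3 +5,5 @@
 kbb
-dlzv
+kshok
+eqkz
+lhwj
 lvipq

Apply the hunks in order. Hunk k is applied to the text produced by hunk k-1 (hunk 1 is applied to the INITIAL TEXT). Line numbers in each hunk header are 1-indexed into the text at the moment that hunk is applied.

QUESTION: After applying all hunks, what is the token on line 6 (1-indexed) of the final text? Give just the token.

Hunk 1: at line 1 remove [jadn,gnhs,djw] add [gctq,bsg,lvipq] -> 7 lines: wdcrz sppe gctq bsg lvipq bver vmxw
Hunk 2: at line 2 remove [bsg] add [jcpg,kbb,dlzv] -> 9 lines: wdcrz sppe gctq jcpg kbb dlzv lvipq bver vmxw
Hunk 3: at line 5 remove [dlzv] add [kshok,eqkz,lhwj] -> 11 lines: wdcrz sppe gctq jcpg kbb kshok eqkz lhwj lvipq bver vmxw
Final line 6: kshok

Answer: kshok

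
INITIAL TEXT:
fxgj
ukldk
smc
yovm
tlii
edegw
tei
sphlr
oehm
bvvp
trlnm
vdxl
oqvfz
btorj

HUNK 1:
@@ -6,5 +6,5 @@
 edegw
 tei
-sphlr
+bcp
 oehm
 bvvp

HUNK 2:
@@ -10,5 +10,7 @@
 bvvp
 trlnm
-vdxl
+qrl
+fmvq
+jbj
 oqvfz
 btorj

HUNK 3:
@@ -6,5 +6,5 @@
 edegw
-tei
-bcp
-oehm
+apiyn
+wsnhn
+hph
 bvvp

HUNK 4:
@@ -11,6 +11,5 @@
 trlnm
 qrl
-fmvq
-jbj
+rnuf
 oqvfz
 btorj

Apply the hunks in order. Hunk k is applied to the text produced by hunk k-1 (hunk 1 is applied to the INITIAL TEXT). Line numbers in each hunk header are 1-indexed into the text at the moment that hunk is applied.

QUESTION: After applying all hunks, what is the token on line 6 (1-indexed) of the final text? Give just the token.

Hunk 1: at line 6 remove [sphlr] add [bcp] -> 14 lines: fxgj ukldk smc yovm tlii edegw tei bcp oehm bvvp trlnm vdxl oqvfz btorj
Hunk 2: at line 10 remove [vdxl] add [qrl,fmvq,jbj] -> 16 lines: fxgj ukldk smc yovm tlii edegw tei bcp oehm bvvp trlnm qrl fmvq jbj oqvfz btorj
Hunk 3: at line 6 remove [tei,bcp,oehm] add [apiyn,wsnhn,hph] -> 16 lines: fxgj ukldk smc yovm tlii edegw apiyn wsnhn hph bvvp trlnm qrl fmvq jbj oqvfz btorj
Hunk 4: at line 11 remove [fmvq,jbj] add [rnuf] -> 15 lines: fxgj ukldk smc yovm tlii edegw apiyn wsnhn hph bvvp trlnm qrl rnuf oqvfz btorj
Final line 6: edegw

Answer: edegw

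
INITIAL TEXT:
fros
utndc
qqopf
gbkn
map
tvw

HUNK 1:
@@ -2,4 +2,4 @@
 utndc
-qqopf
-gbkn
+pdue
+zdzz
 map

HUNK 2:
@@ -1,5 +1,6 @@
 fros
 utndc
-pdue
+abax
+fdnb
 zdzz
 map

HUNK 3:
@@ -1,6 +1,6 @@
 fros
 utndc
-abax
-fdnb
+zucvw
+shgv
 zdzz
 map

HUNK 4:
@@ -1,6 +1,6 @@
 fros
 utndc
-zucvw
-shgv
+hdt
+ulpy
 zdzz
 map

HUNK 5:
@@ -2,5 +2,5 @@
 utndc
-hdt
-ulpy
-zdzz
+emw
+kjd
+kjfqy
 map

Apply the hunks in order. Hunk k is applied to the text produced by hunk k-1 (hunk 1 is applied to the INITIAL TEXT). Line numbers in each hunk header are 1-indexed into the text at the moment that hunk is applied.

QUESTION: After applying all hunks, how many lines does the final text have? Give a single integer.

Answer: 7

Derivation:
Hunk 1: at line 2 remove [qqopf,gbkn] add [pdue,zdzz] -> 6 lines: fros utndc pdue zdzz map tvw
Hunk 2: at line 1 remove [pdue] add [abax,fdnb] -> 7 lines: fros utndc abax fdnb zdzz map tvw
Hunk 3: at line 1 remove [abax,fdnb] add [zucvw,shgv] -> 7 lines: fros utndc zucvw shgv zdzz map tvw
Hunk 4: at line 1 remove [zucvw,shgv] add [hdt,ulpy] -> 7 lines: fros utndc hdt ulpy zdzz map tvw
Hunk 5: at line 2 remove [hdt,ulpy,zdzz] add [emw,kjd,kjfqy] -> 7 lines: fros utndc emw kjd kjfqy map tvw
Final line count: 7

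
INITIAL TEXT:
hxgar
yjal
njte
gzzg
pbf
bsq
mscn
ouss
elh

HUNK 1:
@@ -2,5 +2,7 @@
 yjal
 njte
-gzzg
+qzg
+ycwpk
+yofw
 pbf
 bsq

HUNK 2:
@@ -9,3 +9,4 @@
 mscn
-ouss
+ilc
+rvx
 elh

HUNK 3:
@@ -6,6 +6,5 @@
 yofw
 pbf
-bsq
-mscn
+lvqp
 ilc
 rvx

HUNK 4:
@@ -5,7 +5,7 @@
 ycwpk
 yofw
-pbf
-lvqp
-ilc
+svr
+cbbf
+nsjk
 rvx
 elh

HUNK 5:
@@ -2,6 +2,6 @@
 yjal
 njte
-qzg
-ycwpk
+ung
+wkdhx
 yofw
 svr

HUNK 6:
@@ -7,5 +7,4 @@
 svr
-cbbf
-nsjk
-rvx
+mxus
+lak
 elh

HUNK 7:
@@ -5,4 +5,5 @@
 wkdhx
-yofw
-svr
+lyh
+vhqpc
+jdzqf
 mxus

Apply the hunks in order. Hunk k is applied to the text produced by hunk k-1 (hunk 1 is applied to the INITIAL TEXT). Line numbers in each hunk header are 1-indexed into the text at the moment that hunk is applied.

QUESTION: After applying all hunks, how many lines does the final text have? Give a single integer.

Hunk 1: at line 2 remove [gzzg] add [qzg,ycwpk,yofw] -> 11 lines: hxgar yjal njte qzg ycwpk yofw pbf bsq mscn ouss elh
Hunk 2: at line 9 remove [ouss] add [ilc,rvx] -> 12 lines: hxgar yjal njte qzg ycwpk yofw pbf bsq mscn ilc rvx elh
Hunk 3: at line 6 remove [bsq,mscn] add [lvqp] -> 11 lines: hxgar yjal njte qzg ycwpk yofw pbf lvqp ilc rvx elh
Hunk 4: at line 5 remove [pbf,lvqp,ilc] add [svr,cbbf,nsjk] -> 11 lines: hxgar yjal njte qzg ycwpk yofw svr cbbf nsjk rvx elh
Hunk 5: at line 2 remove [qzg,ycwpk] add [ung,wkdhx] -> 11 lines: hxgar yjal njte ung wkdhx yofw svr cbbf nsjk rvx elh
Hunk 6: at line 7 remove [cbbf,nsjk,rvx] add [mxus,lak] -> 10 lines: hxgar yjal njte ung wkdhx yofw svr mxus lak elh
Hunk 7: at line 5 remove [yofw,svr] add [lyh,vhqpc,jdzqf] -> 11 lines: hxgar yjal njte ung wkdhx lyh vhqpc jdzqf mxus lak elh
Final line count: 11

Answer: 11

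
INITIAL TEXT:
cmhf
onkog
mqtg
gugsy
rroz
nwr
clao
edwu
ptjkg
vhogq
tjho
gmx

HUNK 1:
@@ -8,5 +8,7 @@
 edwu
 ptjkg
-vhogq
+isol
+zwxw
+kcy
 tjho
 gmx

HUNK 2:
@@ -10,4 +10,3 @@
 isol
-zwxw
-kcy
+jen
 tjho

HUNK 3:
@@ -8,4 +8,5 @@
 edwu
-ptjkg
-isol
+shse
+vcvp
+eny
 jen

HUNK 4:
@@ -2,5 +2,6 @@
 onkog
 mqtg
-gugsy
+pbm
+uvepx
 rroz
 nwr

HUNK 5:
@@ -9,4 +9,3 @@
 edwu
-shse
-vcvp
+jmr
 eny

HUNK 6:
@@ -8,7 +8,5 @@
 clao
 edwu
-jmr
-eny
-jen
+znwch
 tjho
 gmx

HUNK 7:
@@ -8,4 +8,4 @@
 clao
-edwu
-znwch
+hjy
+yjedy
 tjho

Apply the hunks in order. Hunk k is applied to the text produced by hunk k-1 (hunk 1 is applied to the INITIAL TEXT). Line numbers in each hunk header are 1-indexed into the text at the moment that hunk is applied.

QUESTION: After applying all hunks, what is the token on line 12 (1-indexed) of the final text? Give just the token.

Answer: gmx

Derivation:
Hunk 1: at line 8 remove [vhogq] add [isol,zwxw,kcy] -> 14 lines: cmhf onkog mqtg gugsy rroz nwr clao edwu ptjkg isol zwxw kcy tjho gmx
Hunk 2: at line 10 remove [zwxw,kcy] add [jen] -> 13 lines: cmhf onkog mqtg gugsy rroz nwr clao edwu ptjkg isol jen tjho gmx
Hunk 3: at line 8 remove [ptjkg,isol] add [shse,vcvp,eny] -> 14 lines: cmhf onkog mqtg gugsy rroz nwr clao edwu shse vcvp eny jen tjho gmx
Hunk 4: at line 2 remove [gugsy] add [pbm,uvepx] -> 15 lines: cmhf onkog mqtg pbm uvepx rroz nwr clao edwu shse vcvp eny jen tjho gmx
Hunk 5: at line 9 remove [shse,vcvp] add [jmr] -> 14 lines: cmhf onkog mqtg pbm uvepx rroz nwr clao edwu jmr eny jen tjho gmx
Hunk 6: at line 8 remove [jmr,eny,jen] add [znwch] -> 12 lines: cmhf onkog mqtg pbm uvepx rroz nwr clao edwu znwch tjho gmx
Hunk 7: at line 8 remove [edwu,znwch] add [hjy,yjedy] -> 12 lines: cmhf onkog mqtg pbm uvepx rroz nwr clao hjy yjedy tjho gmx
Final line 12: gmx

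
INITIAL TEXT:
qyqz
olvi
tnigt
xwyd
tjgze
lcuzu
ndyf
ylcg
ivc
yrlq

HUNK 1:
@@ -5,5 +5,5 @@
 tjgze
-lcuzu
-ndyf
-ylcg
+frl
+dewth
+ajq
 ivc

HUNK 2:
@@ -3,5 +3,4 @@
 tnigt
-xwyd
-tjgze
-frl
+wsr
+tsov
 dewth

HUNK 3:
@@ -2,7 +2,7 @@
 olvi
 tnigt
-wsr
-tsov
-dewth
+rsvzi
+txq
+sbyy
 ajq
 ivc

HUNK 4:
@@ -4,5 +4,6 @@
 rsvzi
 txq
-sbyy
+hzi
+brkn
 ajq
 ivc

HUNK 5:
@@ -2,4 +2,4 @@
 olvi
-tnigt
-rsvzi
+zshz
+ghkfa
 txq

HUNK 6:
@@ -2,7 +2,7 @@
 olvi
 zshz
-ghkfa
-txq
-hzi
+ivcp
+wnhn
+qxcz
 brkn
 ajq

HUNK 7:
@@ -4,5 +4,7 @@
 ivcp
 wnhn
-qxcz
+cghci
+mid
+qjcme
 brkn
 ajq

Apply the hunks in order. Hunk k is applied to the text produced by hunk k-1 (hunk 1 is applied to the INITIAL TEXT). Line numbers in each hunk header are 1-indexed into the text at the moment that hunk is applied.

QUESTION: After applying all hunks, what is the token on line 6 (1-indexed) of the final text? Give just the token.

Answer: cghci

Derivation:
Hunk 1: at line 5 remove [lcuzu,ndyf,ylcg] add [frl,dewth,ajq] -> 10 lines: qyqz olvi tnigt xwyd tjgze frl dewth ajq ivc yrlq
Hunk 2: at line 3 remove [xwyd,tjgze,frl] add [wsr,tsov] -> 9 lines: qyqz olvi tnigt wsr tsov dewth ajq ivc yrlq
Hunk 3: at line 2 remove [wsr,tsov,dewth] add [rsvzi,txq,sbyy] -> 9 lines: qyqz olvi tnigt rsvzi txq sbyy ajq ivc yrlq
Hunk 4: at line 4 remove [sbyy] add [hzi,brkn] -> 10 lines: qyqz olvi tnigt rsvzi txq hzi brkn ajq ivc yrlq
Hunk 5: at line 2 remove [tnigt,rsvzi] add [zshz,ghkfa] -> 10 lines: qyqz olvi zshz ghkfa txq hzi brkn ajq ivc yrlq
Hunk 6: at line 2 remove [ghkfa,txq,hzi] add [ivcp,wnhn,qxcz] -> 10 lines: qyqz olvi zshz ivcp wnhn qxcz brkn ajq ivc yrlq
Hunk 7: at line 4 remove [qxcz] add [cghci,mid,qjcme] -> 12 lines: qyqz olvi zshz ivcp wnhn cghci mid qjcme brkn ajq ivc yrlq
Final line 6: cghci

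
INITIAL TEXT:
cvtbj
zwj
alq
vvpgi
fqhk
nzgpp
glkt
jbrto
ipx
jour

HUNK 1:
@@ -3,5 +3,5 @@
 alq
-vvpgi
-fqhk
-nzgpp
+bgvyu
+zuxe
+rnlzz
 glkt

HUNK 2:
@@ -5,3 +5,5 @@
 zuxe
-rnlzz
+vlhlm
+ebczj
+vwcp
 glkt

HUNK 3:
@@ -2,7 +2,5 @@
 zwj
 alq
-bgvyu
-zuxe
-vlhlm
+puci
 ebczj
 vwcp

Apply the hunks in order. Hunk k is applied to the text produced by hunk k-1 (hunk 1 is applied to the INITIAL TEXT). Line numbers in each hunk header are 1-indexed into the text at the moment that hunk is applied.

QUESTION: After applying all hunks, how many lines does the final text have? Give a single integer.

Answer: 10

Derivation:
Hunk 1: at line 3 remove [vvpgi,fqhk,nzgpp] add [bgvyu,zuxe,rnlzz] -> 10 lines: cvtbj zwj alq bgvyu zuxe rnlzz glkt jbrto ipx jour
Hunk 2: at line 5 remove [rnlzz] add [vlhlm,ebczj,vwcp] -> 12 lines: cvtbj zwj alq bgvyu zuxe vlhlm ebczj vwcp glkt jbrto ipx jour
Hunk 3: at line 2 remove [bgvyu,zuxe,vlhlm] add [puci] -> 10 lines: cvtbj zwj alq puci ebczj vwcp glkt jbrto ipx jour
Final line count: 10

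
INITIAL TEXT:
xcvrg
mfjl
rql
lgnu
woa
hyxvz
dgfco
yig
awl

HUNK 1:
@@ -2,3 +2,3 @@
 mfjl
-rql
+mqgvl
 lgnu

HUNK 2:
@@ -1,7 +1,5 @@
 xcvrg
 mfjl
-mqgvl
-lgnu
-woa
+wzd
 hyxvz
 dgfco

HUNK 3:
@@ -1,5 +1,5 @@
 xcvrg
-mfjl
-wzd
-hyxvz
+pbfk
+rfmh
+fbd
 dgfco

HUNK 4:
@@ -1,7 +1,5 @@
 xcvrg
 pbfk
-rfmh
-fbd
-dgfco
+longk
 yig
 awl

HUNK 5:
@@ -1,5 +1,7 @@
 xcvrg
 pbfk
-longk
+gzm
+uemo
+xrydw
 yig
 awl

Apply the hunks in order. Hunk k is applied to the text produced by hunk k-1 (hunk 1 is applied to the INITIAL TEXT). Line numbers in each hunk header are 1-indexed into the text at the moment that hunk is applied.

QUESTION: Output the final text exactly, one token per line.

Answer: xcvrg
pbfk
gzm
uemo
xrydw
yig
awl

Derivation:
Hunk 1: at line 2 remove [rql] add [mqgvl] -> 9 lines: xcvrg mfjl mqgvl lgnu woa hyxvz dgfco yig awl
Hunk 2: at line 1 remove [mqgvl,lgnu,woa] add [wzd] -> 7 lines: xcvrg mfjl wzd hyxvz dgfco yig awl
Hunk 3: at line 1 remove [mfjl,wzd,hyxvz] add [pbfk,rfmh,fbd] -> 7 lines: xcvrg pbfk rfmh fbd dgfco yig awl
Hunk 4: at line 1 remove [rfmh,fbd,dgfco] add [longk] -> 5 lines: xcvrg pbfk longk yig awl
Hunk 5: at line 1 remove [longk] add [gzm,uemo,xrydw] -> 7 lines: xcvrg pbfk gzm uemo xrydw yig awl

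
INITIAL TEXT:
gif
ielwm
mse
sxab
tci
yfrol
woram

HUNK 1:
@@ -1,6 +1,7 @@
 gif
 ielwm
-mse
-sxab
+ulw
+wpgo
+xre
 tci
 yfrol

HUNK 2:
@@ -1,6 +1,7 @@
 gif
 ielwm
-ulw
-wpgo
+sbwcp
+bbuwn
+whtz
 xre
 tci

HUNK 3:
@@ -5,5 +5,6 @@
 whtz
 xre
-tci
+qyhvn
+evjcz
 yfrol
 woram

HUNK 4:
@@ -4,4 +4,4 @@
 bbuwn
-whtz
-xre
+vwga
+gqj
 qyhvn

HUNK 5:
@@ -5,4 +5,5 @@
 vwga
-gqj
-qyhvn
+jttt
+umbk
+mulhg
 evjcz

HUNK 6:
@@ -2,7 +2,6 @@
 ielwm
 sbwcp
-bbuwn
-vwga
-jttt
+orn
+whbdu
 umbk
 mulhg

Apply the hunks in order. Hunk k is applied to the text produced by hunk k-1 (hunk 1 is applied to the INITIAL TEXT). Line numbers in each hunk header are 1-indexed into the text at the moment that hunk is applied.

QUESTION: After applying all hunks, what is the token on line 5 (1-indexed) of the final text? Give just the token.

Answer: whbdu

Derivation:
Hunk 1: at line 1 remove [mse,sxab] add [ulw,wpgo,xre] -> 8 lines: gif ielwm ulw wpgo xre tci yfrol woram
Hunk 2: at line 1 remove [ulw,wpgo] add [sbwcp,bbuwn,whtz] -> 9 lines: gif ielwm sbwcp bbuwn whtz xre tci yfrol woram
Hunk 3: at line 5 remove [tci] add [qyhvn,evjcz] -> 10 lines: gif ielwm sbwcp bbuwn whtz xre qyhvn evjcz yfrol woram
Hunk 4: at line 4 remove [whtz,xre] add [vwga,gqj] -> 10 lines: gif ielwm sbwcp bbuwn vwga gqj qyhvn evjcz yfrol woram
Hunk 5: at line 5 remove [gqj,qyhvn] add [jttt,umbk,mulhg] -> 11 lines: gif ielwm sbwcp bbuwn vwga jttt umbk mulhg evjcz yfrol woram
Hunk 6: at line 2 remove [bbuwn,vwga,jttt] add [orn,whbdu] -> 10 lines: gif ielwm sbwcp orn whbdu umbk mulhg evjcz yfrol woram
Final line 5: whbdu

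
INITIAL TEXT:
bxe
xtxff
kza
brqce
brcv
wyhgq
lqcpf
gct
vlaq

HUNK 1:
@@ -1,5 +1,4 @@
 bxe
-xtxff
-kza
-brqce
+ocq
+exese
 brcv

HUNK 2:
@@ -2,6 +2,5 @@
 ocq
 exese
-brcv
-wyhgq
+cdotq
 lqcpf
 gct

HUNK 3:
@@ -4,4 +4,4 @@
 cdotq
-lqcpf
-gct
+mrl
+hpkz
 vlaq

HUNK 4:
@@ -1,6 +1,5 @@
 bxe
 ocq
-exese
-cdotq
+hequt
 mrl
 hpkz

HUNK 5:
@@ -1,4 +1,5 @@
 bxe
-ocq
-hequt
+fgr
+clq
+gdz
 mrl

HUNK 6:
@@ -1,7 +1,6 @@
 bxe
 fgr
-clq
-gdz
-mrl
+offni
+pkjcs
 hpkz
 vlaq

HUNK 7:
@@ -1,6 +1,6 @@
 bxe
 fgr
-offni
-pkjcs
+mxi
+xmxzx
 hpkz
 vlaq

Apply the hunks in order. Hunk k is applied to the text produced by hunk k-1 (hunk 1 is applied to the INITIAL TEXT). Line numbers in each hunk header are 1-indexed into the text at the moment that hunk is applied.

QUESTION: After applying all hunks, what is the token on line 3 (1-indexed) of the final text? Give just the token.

Hunk 1: at line 1 remove [xtxff,kza,brqce] add [ocq,exese] -> 8 lines: bxe ocq exese brcv wyhgq lqcpf gct vlaq
Hunk 2: at line 2 remove [brcv,wyhgq] add [cdotq] -> 7 lines: bxe ocq exese cdotq lqcpf gct vlaq
Hunk 3: at line 4 remove [lqcpf,gct] add [mrl,hpkz] -> 7 lines: bxe ocq exese cdotq mrl hpkz vlaq
Hunk 4: at line 1 remove [exese,cdotq] add [hequt] -> 6 lines: bxe ocq hequt mrl hpkz vlaq
Hunk 5: at line 1 remove [ocq,hequt] add [fgr,clq,gdz] -> 7 lines: bxe fgr clq gdz mrl hpkz vlaq
Hunk 6: at line 1 remove [clq,gdz,mrl] add [offni,pkjcs] -> 6 lines: bxe fgr offni pkjcs hpkz vlaq
Hunk 7: at line 1 remove [offni,pkjcs] add [mxi,xmxzx] -> 6 lines: bxe fgr mxi xmxzx hpkz vlaq
Final line 3: mxi

Answer: mxi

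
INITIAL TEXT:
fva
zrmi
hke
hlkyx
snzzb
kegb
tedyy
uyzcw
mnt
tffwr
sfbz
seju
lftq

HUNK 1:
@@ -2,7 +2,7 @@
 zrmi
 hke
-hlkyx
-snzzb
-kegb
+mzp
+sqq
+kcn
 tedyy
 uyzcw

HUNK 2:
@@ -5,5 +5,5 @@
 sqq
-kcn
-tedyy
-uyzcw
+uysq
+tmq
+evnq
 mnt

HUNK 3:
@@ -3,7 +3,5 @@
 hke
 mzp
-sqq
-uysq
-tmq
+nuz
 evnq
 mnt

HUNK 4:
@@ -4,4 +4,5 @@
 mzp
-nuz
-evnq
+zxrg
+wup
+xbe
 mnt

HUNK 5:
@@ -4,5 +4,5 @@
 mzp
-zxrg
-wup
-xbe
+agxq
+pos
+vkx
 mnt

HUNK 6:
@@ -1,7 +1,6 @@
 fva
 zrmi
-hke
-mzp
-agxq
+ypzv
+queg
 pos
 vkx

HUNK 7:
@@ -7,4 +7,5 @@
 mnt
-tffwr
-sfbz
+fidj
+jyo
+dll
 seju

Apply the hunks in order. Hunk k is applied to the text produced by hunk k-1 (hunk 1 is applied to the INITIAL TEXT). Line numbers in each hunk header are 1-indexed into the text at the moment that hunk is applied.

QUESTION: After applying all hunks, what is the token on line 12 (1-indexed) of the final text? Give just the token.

Hunk 1: at line 2 remove [hlkyx,snzzb,kegb] add [mzp,sqq,kcn] -> 13 lines: fva zrmi hke mzp sqq kcn tedyy uyzcw mnt tffwr sfbz seju lftq
Hunk 2: at line 5 remove [kcn,tedyy,uyzcw] add [uysq,tmq,evnq] -> 13 lines: fva zrmi hke mzp sqq uysq tmq evnq mnt tffwr sfbz seju lftq
Hunk 3: at line 3 remove [sqq,uysq,tmq] add [nuz] -> 11 lines: fva zrmi hke mzp nuz evnq mnt tffwr sfbz seju lftq
Hunk 4: at line 4 remove [nuz,evnq] add [zxrg,wup,xbe] -> 12 lines: fva zrmi hke mzp zxrg wup xbe mnt tffwr sfbz seju lftq
Hunk 5: at line 4 remove [zxrg,wup,xbe] add [agxq,pos,vkx] -> 12 lines: fva zrmi hke mzp agxq pos vkx mnt tffwr sfbz seju lftq
Hunk 6: at line 1 remove [hke,mzp,agxq] add [ypzv,queg] -> 11 lines: fva zrmi ypzv queg pos vkx mnt tffwr sfbz seju lftq
Hunk 7: at line 7 remove [tffwr,sfbz] add [fidj,jyo,dll] -> 12 lines: fva zrmi ypzv queg pos vkx mnt fidj jyo dll seju lftq
Final line 12: lftq

Answer: lftq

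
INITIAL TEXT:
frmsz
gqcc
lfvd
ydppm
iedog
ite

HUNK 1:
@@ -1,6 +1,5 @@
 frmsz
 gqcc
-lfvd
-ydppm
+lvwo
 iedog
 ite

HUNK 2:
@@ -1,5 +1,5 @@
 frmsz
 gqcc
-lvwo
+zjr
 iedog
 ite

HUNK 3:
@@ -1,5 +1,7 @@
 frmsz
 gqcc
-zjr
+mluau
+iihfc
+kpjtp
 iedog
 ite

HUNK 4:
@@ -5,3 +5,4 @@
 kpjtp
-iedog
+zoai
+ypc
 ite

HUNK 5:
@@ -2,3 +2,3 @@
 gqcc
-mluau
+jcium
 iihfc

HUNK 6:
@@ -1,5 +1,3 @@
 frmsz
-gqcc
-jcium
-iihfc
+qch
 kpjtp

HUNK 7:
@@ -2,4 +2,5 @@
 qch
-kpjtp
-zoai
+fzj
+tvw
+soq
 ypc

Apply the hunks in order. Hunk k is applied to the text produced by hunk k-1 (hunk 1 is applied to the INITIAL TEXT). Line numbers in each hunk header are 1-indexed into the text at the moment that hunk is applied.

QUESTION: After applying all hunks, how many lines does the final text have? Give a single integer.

Answer: 7

Derivation:
Hunk 1: at line 1 remove [lfvd,ydppm] add [lvwo] -> 5 lines: frmsz gqcc lvwo iedog ite
Hunk 2: at line 1 remove [lvwo] add [zjr] -> 5 lines: frmsz gqcc zjr iedog ite
Hunk 3: at line 1 remove [zjr] add [mluau,iihfc,kpjtp] -> 7 lines: frmsz gqcc mluau iihfc kpjtp iedog ite
Hunk 4: at line 5 remove [iedog] add [zoai,ypc] -> 8 lines: frmsz gqcc mluau iihfc kpjtp zoai ypc ite
Hunk 5: at line 2 remove [mluau] add [jcium] -> 8 lines: frmsz gqcc jcium iihfc kpjtp zoai ypc ite
Hunk 6: at line 1 remove [gqcc,jcium,iihfc] add [qch] -> 6 lines: frmsz qch kpjtp zoai ypc ite
Hunk 7: at line 2 remove [kpjtp,zoai] add [fzj,tvw,soq] -> 7 lines: frmsz qch fzj tvw soq ypc ite
Final line count: 7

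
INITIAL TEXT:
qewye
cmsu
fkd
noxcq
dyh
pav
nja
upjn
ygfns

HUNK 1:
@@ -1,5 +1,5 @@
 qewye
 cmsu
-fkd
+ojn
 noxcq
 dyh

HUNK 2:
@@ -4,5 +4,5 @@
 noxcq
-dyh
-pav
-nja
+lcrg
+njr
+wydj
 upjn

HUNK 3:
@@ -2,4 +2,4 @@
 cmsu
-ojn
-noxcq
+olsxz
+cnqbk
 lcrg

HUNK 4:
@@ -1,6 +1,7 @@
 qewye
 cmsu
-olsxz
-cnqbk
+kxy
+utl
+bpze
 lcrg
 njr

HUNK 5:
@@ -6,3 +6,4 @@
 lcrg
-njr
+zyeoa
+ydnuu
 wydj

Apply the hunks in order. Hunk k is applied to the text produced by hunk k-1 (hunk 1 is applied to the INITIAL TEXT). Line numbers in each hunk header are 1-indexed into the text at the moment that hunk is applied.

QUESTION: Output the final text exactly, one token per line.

Hunk 1: at line 1 remove [fkd] add [ojn] -> 9 lines: qewye cmsu ojn noxcq dyh pav nja upjn ygfns
Hunk 2: at line 4 remove [dyh,pav,nja] add [lcrg,njr,wydj] -> 9 lines: qewye cmsu ojn noxcq lcrg njr wydj upjn ygfns
Hunk 3: at line 2 remove [ojn,noxcq] add [olsxz,cnqbk] -> 9 lines: qewye cmsu olsxz cnqbk lcrg njr wydj upjn ygfns
Hunk 4: at line 1 remove [olsxz,cnqbk] add [kxy,utl,bpze] -> 10 lines: qewye cmsu kxy utl bpze lcrg njr wydj upjn ygfns
Hunk 5: at line 6 remove [njr] add [zyeoa,ydnuu] -> 11 lines: qewye cmsu kxy utl bpze lcrg zyeoa ydnuu wydj upjn ygfns

Answer: qewye
cmsu
kxy
utl
bpze
lcrg
zyeoa
ydnuu
wydj
upjn
ygfns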